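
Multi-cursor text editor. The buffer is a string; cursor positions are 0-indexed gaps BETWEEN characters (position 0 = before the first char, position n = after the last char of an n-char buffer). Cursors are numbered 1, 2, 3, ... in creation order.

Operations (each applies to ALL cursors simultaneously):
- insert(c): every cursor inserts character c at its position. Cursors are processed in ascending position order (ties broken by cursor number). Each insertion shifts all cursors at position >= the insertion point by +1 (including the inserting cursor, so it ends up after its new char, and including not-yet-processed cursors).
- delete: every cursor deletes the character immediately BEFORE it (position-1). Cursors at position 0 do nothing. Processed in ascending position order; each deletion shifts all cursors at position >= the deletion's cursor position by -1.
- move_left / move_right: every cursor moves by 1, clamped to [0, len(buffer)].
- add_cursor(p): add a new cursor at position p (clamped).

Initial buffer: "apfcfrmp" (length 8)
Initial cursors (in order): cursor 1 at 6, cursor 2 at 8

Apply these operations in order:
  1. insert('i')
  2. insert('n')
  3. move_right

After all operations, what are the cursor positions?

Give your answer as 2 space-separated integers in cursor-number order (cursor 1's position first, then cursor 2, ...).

Answer: 9 12

Derivation:
After op 1 (insert('i')): buffer="apfcfrimpi" (len 10), cursors c1@7 c2@10, authorship ......1..2
After op 2 (insert('n')): buffer="apfcfrinmpin" (len 12), cursors c1@8 c2@12, authorship ......11..22
After op 3 (move_right): buffer="apfcfrinmpin" (len 12), cursors c1@9 c2@12, authorship ......11..22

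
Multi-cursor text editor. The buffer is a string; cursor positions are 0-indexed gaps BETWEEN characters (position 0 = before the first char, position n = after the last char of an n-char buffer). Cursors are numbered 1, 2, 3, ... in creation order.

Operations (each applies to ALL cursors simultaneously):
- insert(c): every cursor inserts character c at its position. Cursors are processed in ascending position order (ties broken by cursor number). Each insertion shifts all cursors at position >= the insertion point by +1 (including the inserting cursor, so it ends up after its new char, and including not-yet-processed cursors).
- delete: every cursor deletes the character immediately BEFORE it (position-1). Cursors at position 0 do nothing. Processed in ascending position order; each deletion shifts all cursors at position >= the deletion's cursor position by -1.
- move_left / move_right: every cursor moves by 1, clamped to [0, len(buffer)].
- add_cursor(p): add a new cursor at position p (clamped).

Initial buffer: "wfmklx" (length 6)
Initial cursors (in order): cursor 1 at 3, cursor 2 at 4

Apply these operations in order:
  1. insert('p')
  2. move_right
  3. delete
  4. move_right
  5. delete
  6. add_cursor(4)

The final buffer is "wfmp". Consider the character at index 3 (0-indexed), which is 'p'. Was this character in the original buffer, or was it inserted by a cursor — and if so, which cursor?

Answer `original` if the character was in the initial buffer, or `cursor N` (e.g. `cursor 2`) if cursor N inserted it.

After op 1 (insert('p')): buffer="wfmpkplx" (len 8), cursors c1@4 c2@6, authorship ...1.2..
After op 2 (move_right): buffer="wfmpkplx" (len 8), cursors c1@5 c2@7, authorship ...1.2..
After op 3 (delete): buffer="wfmppx" (len 6), cursors c1@4 c2@5, authorship ...12.
After op 4 (move_right): buffer="wfmppx" (len 6), cursors c1@5 c2@6, authorship ...12.
After op 5 (delete): buffer="wfmp" (len 4), cursors c1@4 c2@4, authorship ...1
After op 6 (add_cursor(4)): buffer="wfmp" (len 4), cursors c1@4 c2@4 c3@4, authorship ...1
Authorship (.=original, N=cursor N): . . . 1
Index 3: author = 1

Answer: cursor 1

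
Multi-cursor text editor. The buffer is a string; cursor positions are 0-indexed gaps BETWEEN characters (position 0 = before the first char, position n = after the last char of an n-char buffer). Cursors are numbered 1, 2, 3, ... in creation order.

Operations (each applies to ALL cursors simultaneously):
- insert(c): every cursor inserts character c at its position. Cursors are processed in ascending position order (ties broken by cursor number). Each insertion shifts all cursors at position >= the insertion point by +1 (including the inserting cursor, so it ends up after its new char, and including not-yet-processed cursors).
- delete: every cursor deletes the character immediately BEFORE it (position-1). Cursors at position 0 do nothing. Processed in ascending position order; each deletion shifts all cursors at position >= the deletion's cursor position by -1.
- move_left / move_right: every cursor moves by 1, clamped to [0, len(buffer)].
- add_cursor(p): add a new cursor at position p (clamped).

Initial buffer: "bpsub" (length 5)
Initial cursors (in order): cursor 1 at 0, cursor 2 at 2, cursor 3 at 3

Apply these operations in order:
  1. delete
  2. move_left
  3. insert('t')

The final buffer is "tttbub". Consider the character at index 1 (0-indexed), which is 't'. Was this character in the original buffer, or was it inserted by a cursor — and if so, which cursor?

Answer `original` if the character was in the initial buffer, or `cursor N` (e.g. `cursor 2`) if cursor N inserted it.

Answer: cursor 2

Derivation:
After op 1 (delete): buffer="bub" (len 3), cursors c1@0 c2@1 c3@1, authorship ...
After op 2 (move_left): buffer="bub" (len 3), cursors c1@0 c2@0 c3@0, authorship ...
After op 3 (insert('t')): buffer="tttbub" (len 6), cursors c1@3 c2@3 c3@3, authorship 123...
Authorship (.=original, N=cursor N): 1 2 3 . . .
Index 1: author = 2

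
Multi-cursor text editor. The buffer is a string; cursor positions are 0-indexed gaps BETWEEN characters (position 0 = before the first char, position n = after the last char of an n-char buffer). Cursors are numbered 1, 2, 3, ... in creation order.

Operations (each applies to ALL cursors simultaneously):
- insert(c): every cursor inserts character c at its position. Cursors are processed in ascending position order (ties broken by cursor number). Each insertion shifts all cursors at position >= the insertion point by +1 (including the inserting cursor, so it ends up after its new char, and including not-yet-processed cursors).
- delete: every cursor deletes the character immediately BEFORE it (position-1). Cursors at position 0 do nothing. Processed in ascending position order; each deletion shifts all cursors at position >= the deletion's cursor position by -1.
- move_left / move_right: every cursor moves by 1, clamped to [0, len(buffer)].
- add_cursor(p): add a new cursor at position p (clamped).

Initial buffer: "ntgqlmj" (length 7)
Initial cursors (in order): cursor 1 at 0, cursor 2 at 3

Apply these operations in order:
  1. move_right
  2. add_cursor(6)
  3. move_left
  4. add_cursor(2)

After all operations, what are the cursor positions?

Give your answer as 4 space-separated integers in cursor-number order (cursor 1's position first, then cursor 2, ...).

Answer: 0 3 5 2

Derivation:
After op 1 (move_right): buffer="ntgqlmj" (len 7), cursors c1@1 c2@4, authorship .......
After op 2 (add_cursor(6)): buffer="ntgqlmj" (len 7), cursors c1@1 c2@4 c3@6, authorship .......
After op 3 (move_left): buffer="ntgqlmj" (len 7), cursors c1@0 c2@3 c3@5, authorship .......
After op 4 (add_cursor(2)): buffer="ntgqlmj" (len 7), cursors c1@0 c4@2 c2@3 c3@5, authorship .......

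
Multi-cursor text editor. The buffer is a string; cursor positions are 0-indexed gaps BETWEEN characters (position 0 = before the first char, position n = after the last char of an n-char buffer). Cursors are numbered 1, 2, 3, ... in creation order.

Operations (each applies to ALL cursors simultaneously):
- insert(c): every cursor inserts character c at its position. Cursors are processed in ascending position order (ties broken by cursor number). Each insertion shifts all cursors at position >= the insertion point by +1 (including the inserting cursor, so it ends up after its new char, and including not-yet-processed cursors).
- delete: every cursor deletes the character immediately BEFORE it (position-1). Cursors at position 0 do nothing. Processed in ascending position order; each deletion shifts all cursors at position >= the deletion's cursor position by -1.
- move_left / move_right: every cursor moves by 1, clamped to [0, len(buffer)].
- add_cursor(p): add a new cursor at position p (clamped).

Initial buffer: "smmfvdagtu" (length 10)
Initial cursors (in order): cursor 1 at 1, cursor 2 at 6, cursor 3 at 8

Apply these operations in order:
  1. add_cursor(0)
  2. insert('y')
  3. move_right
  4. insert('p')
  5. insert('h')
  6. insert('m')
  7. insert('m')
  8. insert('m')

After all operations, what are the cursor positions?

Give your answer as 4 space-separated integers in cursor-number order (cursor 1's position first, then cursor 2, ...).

After op 1 (add_cursor(0)): buffer="smmfvdagtu" (len 10), cursors c4@0 c1@1 c2@6 c3@8, authorship ..........
After op 2 (insert('y')): buffer="ysymmfvdyagytu" (len 14), cursors c4@1 c1@3 c2@9 c3@12, authorship 4.1.....2..3..
After op 3 (move_right): buffer="ysymmfvdyagytu" (len 14), cursors c4@2 c1@4 c2@10 c3@13, authorship 4.1.....2..3..
After op 4 (insert('p')): buffer="yspympmfvdyapgytpu" (len 18), cursors c4@3 c1@6 c2@13 c3@17, authorship 4.41.1....2.2.3.3.
After op 5 (insert('h')): buffer="ysphymphmfvdyaphgytphu" (len 22), cursors c4@4 c1@8 c2@16 c3@21, authorship 4.441.11....2.22.3.33.
After op 6 (insert('m')): buffer="ysphmymphmmfvdyaphmgytphmu" (len 26), cursors c4@5 c1@10 c2@19 c3@25, authorship 4.4441.111....2.222.3.333.
After op 7 (insert('m')): buffer="ysphmmymphmmmfvdyaphmmgytphmmu" (len 30), cursors c4@6 c1@12 c2@22 c3@29, authorship 4.44441.1111....2.2222.3.3333.
After op 8 (insert('m')): buffer="ysphmmmymphmmmmfvdyaphmmmgytphmmmu" (len 34), cursors c4@7 c1@14 c2@25 c3@33, authorship 4.444441.11111....2.22222.3.33333.

Answer: 14 25 33 7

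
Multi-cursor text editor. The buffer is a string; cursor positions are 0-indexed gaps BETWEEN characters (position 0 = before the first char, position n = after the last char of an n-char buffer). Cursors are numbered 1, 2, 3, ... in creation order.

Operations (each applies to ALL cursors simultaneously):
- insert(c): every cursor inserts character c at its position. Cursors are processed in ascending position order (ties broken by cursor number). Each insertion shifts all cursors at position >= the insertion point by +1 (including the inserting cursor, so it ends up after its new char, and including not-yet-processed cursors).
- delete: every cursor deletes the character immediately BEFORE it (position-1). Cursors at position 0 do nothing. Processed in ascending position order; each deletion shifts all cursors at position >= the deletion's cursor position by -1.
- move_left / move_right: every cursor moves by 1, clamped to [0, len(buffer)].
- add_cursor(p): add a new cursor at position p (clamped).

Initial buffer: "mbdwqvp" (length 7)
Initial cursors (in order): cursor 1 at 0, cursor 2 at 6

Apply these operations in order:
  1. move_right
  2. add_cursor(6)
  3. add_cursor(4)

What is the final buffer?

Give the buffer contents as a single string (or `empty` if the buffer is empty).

Answer: mbdwqvp

Derivation:
After op 1 (move_right): buffer="mbdwqvp" (len 7), cursors c1@1 c2@7, authorship .......
After op 2 (add_cursor(6)): buffer="mbdwqvp" (len 7), cursors c1@1 c3@6 c2@7, authorship .......
After op 3 (add_cursor(4)): buffer="mbdwqvp" (len 7), cursors c1@1 c4@4 c3@6 c2@7, authorship .......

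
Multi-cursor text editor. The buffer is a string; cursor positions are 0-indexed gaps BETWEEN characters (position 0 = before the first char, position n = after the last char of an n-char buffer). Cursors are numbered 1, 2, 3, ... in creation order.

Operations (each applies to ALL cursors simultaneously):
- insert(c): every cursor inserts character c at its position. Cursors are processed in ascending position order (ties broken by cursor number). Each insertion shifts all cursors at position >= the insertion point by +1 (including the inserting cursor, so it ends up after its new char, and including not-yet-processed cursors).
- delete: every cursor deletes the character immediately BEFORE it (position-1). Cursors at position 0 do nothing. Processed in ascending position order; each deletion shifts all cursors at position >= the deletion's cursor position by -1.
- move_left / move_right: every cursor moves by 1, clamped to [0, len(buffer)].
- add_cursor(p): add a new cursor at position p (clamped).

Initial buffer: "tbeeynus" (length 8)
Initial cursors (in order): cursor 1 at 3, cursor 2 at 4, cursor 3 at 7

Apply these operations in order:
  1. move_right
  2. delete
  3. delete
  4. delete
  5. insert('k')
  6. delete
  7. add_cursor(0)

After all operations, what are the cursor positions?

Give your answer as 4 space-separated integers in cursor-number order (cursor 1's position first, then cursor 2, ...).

After op 1 (move_right): buffer="tbeeynus" (len 8), cursors c1@4 c2@5 c3@8, authorship ........
After op 2 (delete): buffer="tbenu" (len 5), cursors c1@3 c2@3 c3@5, authorship .....
After op 3 (delete): buffer="tn" (len 2), cursors c1@1 c2@1 c3@2, authorship ..
After op 4 (delete): buffer="" (len 0), cursors c1@0 c2@0 c3@0, authorship 
After op 5 (insert('k')): buffer="kkk" (len 3), cursors c1@3 c2@3 c3@3, authorship 123
After op 6 (delete): buffer="" (len 0), cursors c1@0 c2@0 c3@0, authorship 
After op 7 (add_cursor(0)): buffer="" (len 0), cursors c1@0 c2@0 c3@0 c4@0, authorship 

Answer: 0 0 0 0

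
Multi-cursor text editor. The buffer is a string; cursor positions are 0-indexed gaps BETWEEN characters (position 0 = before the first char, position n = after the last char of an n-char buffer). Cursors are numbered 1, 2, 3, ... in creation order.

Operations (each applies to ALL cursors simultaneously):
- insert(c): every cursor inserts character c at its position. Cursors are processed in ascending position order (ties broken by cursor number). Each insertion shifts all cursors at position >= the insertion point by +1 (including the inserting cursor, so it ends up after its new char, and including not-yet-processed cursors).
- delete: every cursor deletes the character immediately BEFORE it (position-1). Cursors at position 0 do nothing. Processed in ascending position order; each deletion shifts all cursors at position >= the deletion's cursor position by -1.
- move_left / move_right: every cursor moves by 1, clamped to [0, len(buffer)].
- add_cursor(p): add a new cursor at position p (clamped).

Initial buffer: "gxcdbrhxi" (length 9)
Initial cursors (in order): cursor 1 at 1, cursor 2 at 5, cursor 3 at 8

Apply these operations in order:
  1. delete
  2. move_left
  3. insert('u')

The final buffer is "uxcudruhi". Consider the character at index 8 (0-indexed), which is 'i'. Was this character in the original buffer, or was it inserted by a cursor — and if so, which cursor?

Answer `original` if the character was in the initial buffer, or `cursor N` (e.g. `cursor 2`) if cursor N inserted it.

After op 1 (delete): buffer="xcdrhi" (len 6), cursors c1@0 c2@3 c3@5, authorship ......
After op 2 (move_left): buffer="xcdrhi" (len 6), cursors c1@0 c2@2 c3@4, authorship ......
After op 3 (insert('u')): buffer="uxcudruhi" (len 9), cursors c1@1 c2@4 c3@7, authorship 1..2..3..
Authorship (.=original, N=cursor N): 1 . . 2 . . 3 . .
Index 8: author = original

Answer: original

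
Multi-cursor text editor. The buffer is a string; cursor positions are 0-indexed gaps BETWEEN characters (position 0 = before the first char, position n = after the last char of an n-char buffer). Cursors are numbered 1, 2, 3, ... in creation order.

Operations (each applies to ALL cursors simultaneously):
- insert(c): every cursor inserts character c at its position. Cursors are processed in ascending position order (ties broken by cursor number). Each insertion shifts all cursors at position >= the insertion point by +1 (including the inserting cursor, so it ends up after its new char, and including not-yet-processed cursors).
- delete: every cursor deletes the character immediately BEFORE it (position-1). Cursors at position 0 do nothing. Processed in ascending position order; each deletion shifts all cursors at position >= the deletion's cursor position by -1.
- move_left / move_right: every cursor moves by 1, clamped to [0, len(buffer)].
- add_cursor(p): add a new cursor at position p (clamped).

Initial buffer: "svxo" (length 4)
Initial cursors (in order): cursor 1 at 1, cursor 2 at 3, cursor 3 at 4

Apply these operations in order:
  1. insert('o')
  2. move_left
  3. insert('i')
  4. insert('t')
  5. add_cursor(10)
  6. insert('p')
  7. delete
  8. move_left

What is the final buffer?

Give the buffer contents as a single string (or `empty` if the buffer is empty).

Answer: sitovxitooito

Derivation:
After op 1 (insert('o')): buffer="sovxooo" (len 7), cursors c1@2 c2@5 c3@7, authorship .1..2.3
After op 2 (move_left): buffer="sovxooo" (len 7), cursors c1@1 c2@4 c3@6, authorship .1..2.3
After op 3 (insert('i')): buffer="siovxiooio" (len 10), cursors c1@2 c2@6 c3@9, authorship .11..22.33
After op 4 (insert('t')): buffer="sitovxitooito" (len 13), cursors c1@3 c2@8 c3@12, authorship .111..222.333
After op 5 (add_cursor(10)): buffer="sitovxitooito" (len 13), cursors c1@3 c2@8 c4@10 c3@12, authorship .111..222.333
After op 6 (insert('p')): buffer="sitpovxitpoopitpo" (len 17), cursors c1@4 c2@10 c4@13 c3@16, authorship .1111..2222.43333
After op 7 (delete): buffer="sitovxitooito" (len 13), cursors c1@3 c2@8 c4@10 c3@12, authorship .111..222.333
After op 8 (move_left): buffer="sitovxitooito" (len 13), cursors c1@2 c2@7 c4@9 c3@11, authorship .111..222.333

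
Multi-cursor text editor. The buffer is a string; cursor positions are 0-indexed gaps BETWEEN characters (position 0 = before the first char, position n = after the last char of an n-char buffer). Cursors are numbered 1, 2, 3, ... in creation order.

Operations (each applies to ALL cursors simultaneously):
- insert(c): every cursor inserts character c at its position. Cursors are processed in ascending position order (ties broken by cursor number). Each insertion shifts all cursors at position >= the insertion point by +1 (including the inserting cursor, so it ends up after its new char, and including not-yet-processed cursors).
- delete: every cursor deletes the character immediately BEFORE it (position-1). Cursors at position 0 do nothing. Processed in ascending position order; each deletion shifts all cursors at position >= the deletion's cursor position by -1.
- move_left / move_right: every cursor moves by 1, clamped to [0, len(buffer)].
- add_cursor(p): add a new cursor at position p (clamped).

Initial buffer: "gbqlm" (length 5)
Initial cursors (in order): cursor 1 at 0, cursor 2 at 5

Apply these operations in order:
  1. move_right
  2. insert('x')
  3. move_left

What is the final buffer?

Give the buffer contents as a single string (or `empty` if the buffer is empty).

Answer: gxbqlmx

Derivation:
After op 1 (move_right): buffer="gbqlm" (len 5), cursors c1@1 c2@5, authorship .....
After op 2 (insert('x')): buffer="gxbqlmx" (len 7), cursors c1@2 c2@7, authorship .1....2
After op 3 (move_left): buffer="gxbqlmx" (len 7), cursors c1@1 c2@6, authorship .1....2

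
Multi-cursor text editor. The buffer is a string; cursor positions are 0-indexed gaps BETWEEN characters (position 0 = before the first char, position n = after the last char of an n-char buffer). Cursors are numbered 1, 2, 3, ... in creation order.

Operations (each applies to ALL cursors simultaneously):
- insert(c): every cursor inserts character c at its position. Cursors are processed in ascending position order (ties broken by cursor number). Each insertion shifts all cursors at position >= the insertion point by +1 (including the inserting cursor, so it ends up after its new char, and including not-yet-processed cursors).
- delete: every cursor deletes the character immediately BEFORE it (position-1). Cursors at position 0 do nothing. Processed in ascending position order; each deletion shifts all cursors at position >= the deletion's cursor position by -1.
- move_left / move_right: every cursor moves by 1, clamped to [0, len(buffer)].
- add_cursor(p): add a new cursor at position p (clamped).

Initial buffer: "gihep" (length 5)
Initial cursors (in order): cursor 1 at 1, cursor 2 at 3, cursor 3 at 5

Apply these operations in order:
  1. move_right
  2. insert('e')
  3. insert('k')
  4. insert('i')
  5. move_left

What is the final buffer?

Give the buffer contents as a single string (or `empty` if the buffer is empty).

After op 1 (move_right): buffer="gihep" (len 5), cursors c1@2 c2@4 c3@5, authorship .....
After op 2 (insert('e')): buffer="gieheepe" (len 8), cursors c1@3 c2@6 c3@8, authorship ..1..2.3
After op 3 (insert('k')): buffer="giekheekpek" (len 11), cursors c1@4 c2@8 c3@11, authorship ..11..22.33
After op 4 (insert('i')): buffer="giekiheekipeki" (len 14), cursors c1@5 c2@10 c3@14, authorship ..111..222.333
After op 5 (move_left): buffer="giekiheekipeki" (len 14), cursors c1@4 c2@9 c3@13, authorship ..111..222.333

Answer: giekiheekipeki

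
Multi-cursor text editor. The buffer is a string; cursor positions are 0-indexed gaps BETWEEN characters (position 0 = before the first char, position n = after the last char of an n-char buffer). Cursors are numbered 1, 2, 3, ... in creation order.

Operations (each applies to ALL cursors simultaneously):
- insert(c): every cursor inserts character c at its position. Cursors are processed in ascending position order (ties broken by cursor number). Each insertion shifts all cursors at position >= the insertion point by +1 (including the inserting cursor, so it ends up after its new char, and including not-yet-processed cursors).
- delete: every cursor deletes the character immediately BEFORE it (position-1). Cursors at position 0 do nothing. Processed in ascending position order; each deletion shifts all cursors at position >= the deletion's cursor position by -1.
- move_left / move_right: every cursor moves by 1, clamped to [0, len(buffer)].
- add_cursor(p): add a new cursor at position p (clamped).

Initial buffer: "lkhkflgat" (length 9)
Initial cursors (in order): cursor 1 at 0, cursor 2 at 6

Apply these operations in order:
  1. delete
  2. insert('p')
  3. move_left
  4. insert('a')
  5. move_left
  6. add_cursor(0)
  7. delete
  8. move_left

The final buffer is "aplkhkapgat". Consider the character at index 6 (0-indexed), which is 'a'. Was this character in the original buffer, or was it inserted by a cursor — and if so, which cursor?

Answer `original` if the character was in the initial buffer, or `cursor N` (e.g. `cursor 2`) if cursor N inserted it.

After op 1 (delete): buffer="lkhkfgat" (len 8), cursors c1@0 c2@5, authorship ........
After op 2 (insert('p')): buffer="plkhkfpgat" (len 10), cursors c1@1 c2@7, authorship 1.....2...
After op 3 (move_left): buffer="plkhkfpgat" (len 10), cursors c1@0 c2@6, authorship 1.....2...
After op 4 (insert('a')): buffer="aplkhkfapgat" (len 12), cursors c1@1 c2@8, authorship 11.....22...
After op 5 (move_left): buffer="aplkhkfapgat" (len 12), cursors c1@0 c2@7, authorship 11.....22...
After op 6 (add_cursor(0)): buffer="aplkhkfapgat" (len 12), cursors c1@0 c3@0 c2@7, authorship 11.....22...
After op 7 (delete): buffer="aplkhkapgat" (len 11), cursors c1@0 c3@0 c2@6, authorship 11....22...
After op 8 (move_left): buffer="aplkhkapgat" (len 11), cursors c1@0 c3@0 c2@5, authorship 11....22...
Authorship (.=original, N=cursor N): 1 1 . . . . 2 2 . . .
Index 6: author = 2

Answer: cursor 2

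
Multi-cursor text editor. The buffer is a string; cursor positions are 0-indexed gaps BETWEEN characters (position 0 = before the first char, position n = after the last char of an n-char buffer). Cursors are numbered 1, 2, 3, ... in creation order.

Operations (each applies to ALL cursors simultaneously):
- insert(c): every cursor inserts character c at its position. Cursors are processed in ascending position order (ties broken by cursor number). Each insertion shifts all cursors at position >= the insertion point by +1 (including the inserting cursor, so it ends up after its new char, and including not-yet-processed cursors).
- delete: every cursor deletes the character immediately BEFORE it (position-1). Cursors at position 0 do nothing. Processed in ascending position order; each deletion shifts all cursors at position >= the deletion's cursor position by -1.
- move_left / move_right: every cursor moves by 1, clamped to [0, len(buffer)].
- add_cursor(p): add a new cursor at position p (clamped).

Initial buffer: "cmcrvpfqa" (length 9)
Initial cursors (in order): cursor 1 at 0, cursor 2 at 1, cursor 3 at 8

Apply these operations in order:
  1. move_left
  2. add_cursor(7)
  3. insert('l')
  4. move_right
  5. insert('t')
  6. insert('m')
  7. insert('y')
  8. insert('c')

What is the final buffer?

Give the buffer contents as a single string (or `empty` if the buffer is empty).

After op 1 (move_left): buffer="cmcrvpfqa" (len 9), cursors c1@0 c2@0 c3@7, authorship .........
After op 2 (add_cursor(7)): buffer="cmcrvpfqa" (len 9), cursors c1@0 c2@0 c3@7 c4@7, authorship .........
After op 3 (insert('l')): buffer="llcmcrvpfllqa" (len 13), cursors c1@2 c2@2 c3@11 c4@11, authorship 12.......34..
After op 4 (move_right): buffer="llcmcrvpfllqa" (len 13), cursors c1@3 c2@3 c3@12 c4@12, authorship 12.......34..
After op 5 (insert('t')): buffer="llcttmcrvpfllqtta" (len 17), cursors c1@5 c2@5 c3@16 c4@16, authorship 12.12......34.34.
After op 6 (insert('m')): buffer="llcttmmmcrvpfllqttmma" (len 21), cursors c1@7 c2@7 c3@20 c4@20, authorship 12.1212......34.3434.
After op 7 (insert('y')): buffer="llcttmmyymcrvpfllqttmmyya" (len 25), cursors c1@9 c2@9 c3@24 c4@24, authorship 12.121212......34.343434.
After op 8 (insert('c')): buffer="llcttmmyyccmcrvpfllqttmmyycca" (len 29), cursors c1@11 c2@11 c3@28 c4@28, authorship 12.12121212......34.34343434.

Answer: llcttmmyyccmcrvpfllqttmmyycca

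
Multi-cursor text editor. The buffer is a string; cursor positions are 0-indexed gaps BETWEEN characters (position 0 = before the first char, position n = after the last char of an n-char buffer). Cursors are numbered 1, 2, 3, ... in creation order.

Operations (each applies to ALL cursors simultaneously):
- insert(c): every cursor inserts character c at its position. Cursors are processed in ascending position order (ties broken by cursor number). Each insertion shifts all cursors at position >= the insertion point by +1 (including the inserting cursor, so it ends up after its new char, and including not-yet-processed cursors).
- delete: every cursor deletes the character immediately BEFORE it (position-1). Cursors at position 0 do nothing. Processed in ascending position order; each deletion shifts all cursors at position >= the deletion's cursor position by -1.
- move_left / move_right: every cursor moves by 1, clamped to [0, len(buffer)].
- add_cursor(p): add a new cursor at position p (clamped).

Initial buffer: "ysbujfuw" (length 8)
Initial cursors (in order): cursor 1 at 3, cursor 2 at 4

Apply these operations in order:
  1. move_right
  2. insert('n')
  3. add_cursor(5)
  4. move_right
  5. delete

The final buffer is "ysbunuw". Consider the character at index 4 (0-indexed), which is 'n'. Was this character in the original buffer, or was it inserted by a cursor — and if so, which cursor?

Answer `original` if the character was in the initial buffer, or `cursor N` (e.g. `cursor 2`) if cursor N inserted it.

Answer: cursor 2

Derivation:
After op 1 (move_right): buffer="ysbujfuw" (len 8), cursors c1@4 c2@5, authorship ........
After op 2 (insert('n')): buffer="ysbunjnfuw" (len 10), cursors c1@5 c2@7, authorship ....1.2...
After op 3 (add_cursor(5)): buffer="ysbunjnfuw" (len 10), cursors c1@5 c3@5 c2@7, authorship ....1.2...
After op 4 (move_right): buffer="ysbunjnfuw" (len 10), cursors c1@6 c3@6 c2@8, authorship ....1.2...
After op 5 (delete): buffer="ysbunuw" (len 7), cursors c1@4 c3@4 c2@5, authorship ....2..
Authorship (.=original, N=cursor N): . . . . 2 . .
Index 4: author = 2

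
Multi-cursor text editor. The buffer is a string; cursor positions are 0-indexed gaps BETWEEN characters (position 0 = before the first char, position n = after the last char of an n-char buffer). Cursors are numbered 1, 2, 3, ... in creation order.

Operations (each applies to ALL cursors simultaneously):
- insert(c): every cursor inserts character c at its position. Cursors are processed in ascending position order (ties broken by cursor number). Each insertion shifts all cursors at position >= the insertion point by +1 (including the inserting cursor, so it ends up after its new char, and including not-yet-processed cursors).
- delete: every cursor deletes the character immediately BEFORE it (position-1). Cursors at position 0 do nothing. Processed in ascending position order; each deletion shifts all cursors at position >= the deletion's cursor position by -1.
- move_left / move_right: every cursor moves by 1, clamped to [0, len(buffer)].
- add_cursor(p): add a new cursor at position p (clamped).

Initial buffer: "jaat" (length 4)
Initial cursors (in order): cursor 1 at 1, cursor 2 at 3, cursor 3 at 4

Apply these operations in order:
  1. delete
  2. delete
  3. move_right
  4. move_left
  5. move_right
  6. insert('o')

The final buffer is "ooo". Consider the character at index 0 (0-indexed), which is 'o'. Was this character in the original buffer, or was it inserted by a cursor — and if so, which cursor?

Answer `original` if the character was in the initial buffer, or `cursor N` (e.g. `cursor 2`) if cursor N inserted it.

After op 1 (delete): buffer="a" (len 1), cursors c1@0 c2@1 c3@1, authorship .
After op 2 (delete): buffer="" (len 0), cursors c1@0 c2@0 c3@0, authorship 
After op 3 (move_right): buffer="" (len 0), cursors c1@0 c2@0 c3@0, authorship 
After op 4 (move_left): buffer="" (len 0), cursors c1@0 c2@0 c3@0, authorship 
After op 5 (move_right): buffer="" (len 0), cursors c1@0 c2@0 c3@0, authorship 
After op 6 (insert('o')): buffer="ooo" (len 3), cursors c1@3 c2@3 c3@3, authorship 123
Authorship (.=original, N=cursor N): 1 2 3
Index 0: author = 1

Answer: cursor 1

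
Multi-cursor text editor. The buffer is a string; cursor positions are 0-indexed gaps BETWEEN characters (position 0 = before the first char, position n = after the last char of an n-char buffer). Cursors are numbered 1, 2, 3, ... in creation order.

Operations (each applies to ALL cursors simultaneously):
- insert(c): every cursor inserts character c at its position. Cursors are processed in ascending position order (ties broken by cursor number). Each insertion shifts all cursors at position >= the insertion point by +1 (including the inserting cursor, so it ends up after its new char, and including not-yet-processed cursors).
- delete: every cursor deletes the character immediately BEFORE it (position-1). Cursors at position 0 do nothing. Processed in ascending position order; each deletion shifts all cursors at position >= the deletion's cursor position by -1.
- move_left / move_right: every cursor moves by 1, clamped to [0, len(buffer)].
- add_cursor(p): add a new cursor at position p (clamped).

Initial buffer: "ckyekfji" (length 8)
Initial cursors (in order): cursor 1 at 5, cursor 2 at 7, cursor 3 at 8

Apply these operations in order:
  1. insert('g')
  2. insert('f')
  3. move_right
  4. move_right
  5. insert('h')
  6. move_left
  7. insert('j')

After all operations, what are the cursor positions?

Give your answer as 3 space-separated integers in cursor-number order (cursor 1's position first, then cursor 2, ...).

After op 1 (insert('g')): buffer="ckyekgfjgig" (len 11), cursors c1@6 c2@9 c3@11, authorship .....1..2.3
After op 2 (insert('f')): buffer="ckyekgffjgfigf" (len 14), cursors c1@7 c2@11 c3@14, authorship .....11..22.33
After op 3 (move_right): buffer="ckyekgffjgfigf" (len 14), cursors c1@8 c2@12 c3@14, authorship .....11..22.33
After op 4 (move_right): buffer="ckyekgffjgfigf" (len 14), cursors c1@9 c2@13 c3@14, authorship .....11..22.33
After op 5 (insert('h')): buffer="ckyekgffjhgfighfh" (len 17), cursors c1@10 c2@15 c3@17, authorship .....11..122.3233
After op 6 (move_left): buffer="ckyekgffjhgfighfh" (len 17), cursors c1@9 c2@14 c3@16, authorship .....11..122.3233
After op 7 (insert('j')): buffer="ckyekgffjjhgfigjhfjh" (len 20), cursors c1@10 c2@16 c3@19, authorship .....11..1122.322333

Answer: 10 16 19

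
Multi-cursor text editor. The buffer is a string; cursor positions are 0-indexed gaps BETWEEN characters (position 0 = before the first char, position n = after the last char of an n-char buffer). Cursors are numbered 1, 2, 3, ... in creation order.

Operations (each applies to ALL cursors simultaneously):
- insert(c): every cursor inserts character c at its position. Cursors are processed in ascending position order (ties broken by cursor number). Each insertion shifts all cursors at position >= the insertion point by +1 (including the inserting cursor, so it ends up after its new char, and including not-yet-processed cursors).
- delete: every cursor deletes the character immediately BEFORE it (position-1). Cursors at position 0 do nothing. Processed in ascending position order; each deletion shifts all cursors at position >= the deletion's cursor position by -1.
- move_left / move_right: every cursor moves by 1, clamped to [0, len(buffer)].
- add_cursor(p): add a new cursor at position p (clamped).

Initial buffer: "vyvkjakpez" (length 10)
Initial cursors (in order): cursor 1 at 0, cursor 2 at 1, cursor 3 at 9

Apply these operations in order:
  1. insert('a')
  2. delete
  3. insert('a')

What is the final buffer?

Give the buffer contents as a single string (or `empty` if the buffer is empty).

After op 1 (insert('a')): buffer="avayvkjakpeaz" (len 13), cursors c1@1 c2@3 c3@12, authorship 1.2........3.
After op 2 (delete): buffer="vyvkjakpez" (len 10), cursors c1@0 c2@1 c3@9, authorship ..........
After op 3 (insert('a')): buffer="avayvkjakpeaz" (len 13), cursors c1@1 c2@3 c3@12, authorship 1.2........3.

Answer: avayvkjakpeaz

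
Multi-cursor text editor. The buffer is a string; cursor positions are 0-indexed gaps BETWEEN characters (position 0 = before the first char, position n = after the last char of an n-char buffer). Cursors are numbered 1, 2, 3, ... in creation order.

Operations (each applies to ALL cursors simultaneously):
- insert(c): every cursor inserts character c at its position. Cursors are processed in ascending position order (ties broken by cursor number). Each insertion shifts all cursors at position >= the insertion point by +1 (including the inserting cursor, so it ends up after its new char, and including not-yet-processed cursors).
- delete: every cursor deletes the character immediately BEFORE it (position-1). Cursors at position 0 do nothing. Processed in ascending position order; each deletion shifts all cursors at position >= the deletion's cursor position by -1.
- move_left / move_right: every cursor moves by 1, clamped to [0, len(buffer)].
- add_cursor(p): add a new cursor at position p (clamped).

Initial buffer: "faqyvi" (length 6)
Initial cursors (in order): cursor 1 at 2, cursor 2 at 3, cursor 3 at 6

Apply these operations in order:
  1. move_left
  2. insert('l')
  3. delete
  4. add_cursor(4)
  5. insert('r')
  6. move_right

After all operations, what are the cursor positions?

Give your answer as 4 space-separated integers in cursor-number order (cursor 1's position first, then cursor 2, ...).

After op 1 (move_left): buffer="faqyvi" (len 6), cursors c1@1 c2@2 c3@5, authorship ......
After op 2 (insert('l')): buffer="flalqyvli" (len 9), cursors c1@2 c2@4 c3@8, authorship .1.2...3.
After op 3 (delete): buffer="faqyvi" (len 6), cursors c1@1 c2@2 c3@5, authorship ......
After op 4 (add_cursor(4)): buffer="faqyvi" (len 6), cursors c1@1 c2@2 c4@4 c3@5, authorship ......
After op 5 (insert('r')): buffer="frarqyrvri" (len 10), cursors c1@2 c2@4 c4@7 c3@9, authorship .1.2..4.3.
After op 6 (move_right): buffer="frarqyrvri" (len 10), cursors c1@3 c2@5 c4@8 c3@10, authorship .1.2..4.3.

Answer: 3 5 10 8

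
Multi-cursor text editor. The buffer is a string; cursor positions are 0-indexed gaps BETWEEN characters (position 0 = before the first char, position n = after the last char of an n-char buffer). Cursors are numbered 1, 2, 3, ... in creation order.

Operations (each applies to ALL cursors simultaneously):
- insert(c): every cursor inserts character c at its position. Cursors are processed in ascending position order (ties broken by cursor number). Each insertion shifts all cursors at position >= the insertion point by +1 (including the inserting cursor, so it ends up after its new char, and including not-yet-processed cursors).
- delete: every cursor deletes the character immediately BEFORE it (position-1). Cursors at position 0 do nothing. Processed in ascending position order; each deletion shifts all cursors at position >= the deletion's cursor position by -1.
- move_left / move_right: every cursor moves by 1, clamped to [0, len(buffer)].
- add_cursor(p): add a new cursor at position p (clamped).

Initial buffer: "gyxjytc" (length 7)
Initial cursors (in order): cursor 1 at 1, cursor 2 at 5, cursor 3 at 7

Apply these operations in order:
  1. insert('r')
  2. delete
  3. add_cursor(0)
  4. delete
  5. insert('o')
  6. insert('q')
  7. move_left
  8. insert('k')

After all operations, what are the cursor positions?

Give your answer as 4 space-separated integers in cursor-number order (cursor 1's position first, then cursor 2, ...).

Answer: 5 11 15 5

Derivation:
After op 1 (insert('r')): buffer="gryxjyrtcr" (len 10), cursors c1@2 c2@7 c3@10, authorship .1....2..3
After op 2 (delete): buffer="gyxjytc" (len 7), cursors c1@1 c2@5 c3@7, authorship .......
After op 3 (add_cursor(0)): buffer="gyxjytc" (len 7), cursors c4@0 c1@1 c2@5 c3@7, authorship .......
After op 4 (delete): buffer="yxjt" (len 4), cursors c1@0 c4@0 c2@3 c3@4, authorship ....
After op 5 (insert('o')): buffer="ooyxjoto" (len 8), cursors c1@2 c4@2 c2@6 c3@8, authorship 14...2.3
After op 6 (insert('q')): buffer="ooqqyxjoqtoq" (len 12), cursors c1@4 c4@4 c2@9 c3@12, authorship 1414...22.33
After op 7 (move_left): buffer="ooqqyxjoqtoq" (len 12), cursors c1@3 c4@3 c2@8 c3@11, authorship 1414...22.33
After op 8 (insert('k')): buffer="ooqkkqyxjokqtokq" (len 16), cursors c1@5 c4@5 c2@11 c3@15, authorship 141144...222.333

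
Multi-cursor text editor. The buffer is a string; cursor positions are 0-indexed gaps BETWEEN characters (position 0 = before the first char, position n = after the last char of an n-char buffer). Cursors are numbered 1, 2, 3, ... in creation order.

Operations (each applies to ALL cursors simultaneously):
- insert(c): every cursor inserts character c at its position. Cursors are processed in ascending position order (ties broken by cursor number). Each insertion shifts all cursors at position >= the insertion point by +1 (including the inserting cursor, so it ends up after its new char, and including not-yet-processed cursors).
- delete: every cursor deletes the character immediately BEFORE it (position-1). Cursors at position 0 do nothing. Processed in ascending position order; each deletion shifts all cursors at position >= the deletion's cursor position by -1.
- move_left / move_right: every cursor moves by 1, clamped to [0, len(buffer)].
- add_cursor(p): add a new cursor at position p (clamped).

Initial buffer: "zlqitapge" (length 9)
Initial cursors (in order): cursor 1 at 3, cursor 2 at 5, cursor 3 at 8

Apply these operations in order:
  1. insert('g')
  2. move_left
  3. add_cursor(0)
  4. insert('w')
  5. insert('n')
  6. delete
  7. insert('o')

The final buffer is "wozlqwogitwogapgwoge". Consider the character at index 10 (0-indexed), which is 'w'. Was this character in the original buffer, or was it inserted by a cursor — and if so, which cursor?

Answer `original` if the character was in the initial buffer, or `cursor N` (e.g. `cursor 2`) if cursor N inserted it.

Answer: cursor 2

Derivation:
After op 1 (insert('g')): buffer="zlqgitgapgge" (len 12), cursors c1@4 c2@7 c3@11, authorship ...1..2...3.
After op 2 (move_left): buffer="zlqgitgapgge" (len 12), cursors c1@3 c2@6 c3@10, authorship ...1..2...3.
After op 3 (add_cursor(0)): buffer="zlqgitgapgge" (len 12), cursors c4@0 c1@3 c2@6 c3@10, authorship ...1..2...3.
After op 4 (insert('w')): buffer="wzlqwgitwgapgwge" (len 16), cursors c4@1 c1@5 c2@9 c3@14, authorship 4...11..22...33.
After op 5 (insert('n')): buffer="wnzlqwngitwngapgwnge" (len 20), cursors c4@2 c1@7 c2@12 c3@18, authorship 44...111..222...333.
After op 6 (delete): buffer="wzlqwgitwgapgwge" (len 16), cursors c4@1 c1@5 c2@9 c3@14, authorship 4...11..22...33.
After op 7 (insert('o')): buffer="wozlqwogitwogapgwoge" (len 20), cursors c4@2 c1@7 c2@12 c3@18, authorship 44...111..222...333.
Authorship (.=original, N=cursor N): 4 4 . . . 1 1 1 . . 2 2 2 . . . 3 3 3 .
Index 10: author = 2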